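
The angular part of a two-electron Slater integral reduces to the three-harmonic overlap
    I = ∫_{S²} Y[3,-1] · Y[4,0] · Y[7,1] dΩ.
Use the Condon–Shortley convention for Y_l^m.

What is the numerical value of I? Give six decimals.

m-sum 0 ✓  L=14 even ✓  1≤7≤7 ✓
Π(2lᵢ+1) = 7×9×15 = 945
triangle coeff Δ(3,4,7) = 1/45045
Σ_t [0,0]: t=0:+1/20736 = 1/20736
(3j)²=35/1287 [(3 4 7; 0 0 0)], sign=-1
Σ_t [0,0]: t=0:+1/27648 = 1/27648
(3j)²=10/429 [(3 4 7; -1 0 1)], sign=+1
⇒ 4πI² = 12250/20449
I = (-1)√(12250/20449/(4π)) = -0.21833687

-0.218337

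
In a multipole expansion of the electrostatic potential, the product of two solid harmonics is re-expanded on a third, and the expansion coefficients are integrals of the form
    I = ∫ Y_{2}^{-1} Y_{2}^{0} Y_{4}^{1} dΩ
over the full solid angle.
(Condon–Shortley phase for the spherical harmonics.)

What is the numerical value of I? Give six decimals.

Checks pass: Σm=0; 8 even; l₃=4∈[0,4].
(2·2+1)(2·2+1)(2·4+1) = 225
Δ: 0! 4! 4! / 9! → 1/630
sum: t=0:+1/16 = 1/16
3j²(2 2 4; 0 0 0) = Δ·Π!·Σ² = 2/35  (sign +1)
sum: t=0:+1/24 = 1/24
3j²(2 2 4; -1 0 1) = Δ·Π!·Σ² = 1/21  (sign -1)
combine: 4πI² = 225·2/35·1/21 = 30/49
take √, sign -1: I = -0.22072812

-0.220728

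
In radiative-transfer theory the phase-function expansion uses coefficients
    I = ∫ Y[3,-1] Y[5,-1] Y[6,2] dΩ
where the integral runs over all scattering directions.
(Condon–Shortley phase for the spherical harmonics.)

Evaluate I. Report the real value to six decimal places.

0.134828

Rules hold: Σm=0, L=14 even, 2≤6≤8.
N = 7·11·13 = 1001
Δ = 2!·4!·8!/15! = 1/675675
Racah Σ t=0..2: t=0:+1/8640 t=1:−1/2304 t=2:+1/8640 = -7/34560
⇒ 3j(3 5 6; 0 0 0)² = 7/429, sgn -1
Racah Σ t=0..2: t=0:+1/27648 t=1:−1/4320 t=2:+1/11520 = -1/9216
⇒ 3j(3 5 6; -1 -1 2)² = 2/143, sgn -1
4πI² = N·(3j₀)²·(3jₘ)² = 98/429
I = +1·√(0.228438/4π) = 0.13482780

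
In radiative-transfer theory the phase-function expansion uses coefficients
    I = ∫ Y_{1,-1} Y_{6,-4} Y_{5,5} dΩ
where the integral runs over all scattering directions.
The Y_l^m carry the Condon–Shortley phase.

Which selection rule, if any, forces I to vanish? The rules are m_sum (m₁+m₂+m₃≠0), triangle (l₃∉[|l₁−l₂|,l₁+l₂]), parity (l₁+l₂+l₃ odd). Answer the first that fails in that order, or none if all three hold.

none

m₁+m₂+m₃ = -1 − 4 + 5 = 0  ✓
triangle: |1−6|=5 ≤ l₃=5 ≤ 1+6=7  ✓
parity: l₁+l₂+l₃ = 12 is even  ✓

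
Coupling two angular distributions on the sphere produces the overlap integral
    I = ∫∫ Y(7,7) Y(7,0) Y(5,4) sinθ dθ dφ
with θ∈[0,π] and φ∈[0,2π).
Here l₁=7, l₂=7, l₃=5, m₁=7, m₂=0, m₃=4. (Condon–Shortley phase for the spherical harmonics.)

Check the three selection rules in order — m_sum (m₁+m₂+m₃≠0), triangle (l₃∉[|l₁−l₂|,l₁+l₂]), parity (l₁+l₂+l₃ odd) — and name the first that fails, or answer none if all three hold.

m_sum

m₁+m₂+m₃ = 7 + 0 + 4 = 11  ✗
triangle: |7−7|=0 ≤ l₃=5 ≤ 7+7=14
parity: l₁+l₂+l₃ = 19 is odd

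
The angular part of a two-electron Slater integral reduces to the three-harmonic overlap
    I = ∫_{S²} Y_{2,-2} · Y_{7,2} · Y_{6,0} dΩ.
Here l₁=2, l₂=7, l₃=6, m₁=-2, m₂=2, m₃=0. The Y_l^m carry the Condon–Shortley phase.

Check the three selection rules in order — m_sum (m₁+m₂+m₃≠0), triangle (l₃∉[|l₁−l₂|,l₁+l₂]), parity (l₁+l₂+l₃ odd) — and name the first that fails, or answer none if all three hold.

parity

m₁+m₂+m₃ = -2 + 2 + 0 = 0  ✓
triangle: |2−7|=5 ≤ l₃=6 ≤ 2+7=9  ✓
parity: l₁+l₂+l₃ = 15 is odd  ✗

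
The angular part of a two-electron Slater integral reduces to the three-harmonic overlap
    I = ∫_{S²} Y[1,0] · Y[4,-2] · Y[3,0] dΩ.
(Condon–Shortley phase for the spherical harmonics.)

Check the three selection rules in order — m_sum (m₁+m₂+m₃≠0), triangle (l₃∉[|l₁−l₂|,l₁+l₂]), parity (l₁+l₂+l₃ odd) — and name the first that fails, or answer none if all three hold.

m_sum

Σmᵢ = -2  ✗
l₃∈[|l₁−l₂|,l₁+l₂]=[3,5], have l₃=3
Σlᵢ = 8 ⇒ even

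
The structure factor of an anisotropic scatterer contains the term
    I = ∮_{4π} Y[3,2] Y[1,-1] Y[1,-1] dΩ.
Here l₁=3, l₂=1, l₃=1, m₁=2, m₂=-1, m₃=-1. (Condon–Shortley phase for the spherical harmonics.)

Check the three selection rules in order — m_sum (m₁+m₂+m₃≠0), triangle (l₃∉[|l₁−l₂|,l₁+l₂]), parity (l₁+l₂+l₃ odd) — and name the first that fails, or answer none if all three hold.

triangle

m₁+m₂+m₃ = 2 − 1 − 1 = 0  ✓
triangle: |3−1|=2 ≤ l₃=1 ≤ 3+1=4  ✗
parity: l₁+l₂+l₃ = 5 is odd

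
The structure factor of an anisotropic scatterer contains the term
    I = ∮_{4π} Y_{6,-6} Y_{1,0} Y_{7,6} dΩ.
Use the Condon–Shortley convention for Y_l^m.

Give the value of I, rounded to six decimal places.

Checks pass: Σm=0; 14 even; l₃=7∈[5,7].
(2·6+1)(2·1+1)(2·7+1) = 585
Δ: 0! 12! 2! / 15! → 1/1365
sum: t=0:+1/518400 = 1/518400
3j²(6 1 7; 0 0 0) = Δ·Π!·Σ² = 7/195  (sign -1)
sum: t=0:+1/479001600 = 1/479001600
3j²(6 1 7; -6 0 6) = Δ·Π!·Σ² = 1/105  (sign -1)
combine: 4πI² = 585·7/195·1/105 = 1/5
take √, sign +1: I = 0.12615663

0.126157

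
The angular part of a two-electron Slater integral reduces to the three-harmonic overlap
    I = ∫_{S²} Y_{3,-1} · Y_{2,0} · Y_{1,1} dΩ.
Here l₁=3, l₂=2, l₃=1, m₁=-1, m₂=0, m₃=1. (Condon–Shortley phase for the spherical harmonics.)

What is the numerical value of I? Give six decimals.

m-sum 0 ✓  L=6 even ✓  1≤1≤5 ✓
Π(2lᵢ+1) = 7×5×3 = 105
triangle coeff Δ(3,2,1) = 1/105
Σ_t [2,2]: t=2:+1/4 = 1/4
(3j)²=3/35 [(3 2 1; 0 0 0)], sign=-1
Σ_t [2,2]: t=2:+1/8 = 1/8
(3j)²=2/35 [(3 2 1; -1 0 1)], sign=+1
⇒ 4πI² = 18/35
I = (-1)√(18/35/(4π)) = -0.20230066

-0.202301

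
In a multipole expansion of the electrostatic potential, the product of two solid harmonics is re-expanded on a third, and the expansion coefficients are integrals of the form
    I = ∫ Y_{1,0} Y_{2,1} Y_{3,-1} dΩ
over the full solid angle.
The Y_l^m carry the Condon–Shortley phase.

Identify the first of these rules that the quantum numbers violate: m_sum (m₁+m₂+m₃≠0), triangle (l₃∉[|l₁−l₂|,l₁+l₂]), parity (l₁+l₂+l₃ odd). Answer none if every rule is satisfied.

none

Σmᵢ = 0  ✓
l₃∈[|l₁−l₂|,l₁+l₂]=[1,3], have l₃=3  ✓
Σlᵢ = 6 ⇒ even  ✓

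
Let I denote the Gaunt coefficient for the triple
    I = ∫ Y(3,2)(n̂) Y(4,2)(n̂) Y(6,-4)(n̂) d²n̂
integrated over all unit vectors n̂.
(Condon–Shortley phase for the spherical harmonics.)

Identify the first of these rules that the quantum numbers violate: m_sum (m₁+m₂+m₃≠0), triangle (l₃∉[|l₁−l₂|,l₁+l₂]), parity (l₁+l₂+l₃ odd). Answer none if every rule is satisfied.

parity

Σmᵢ = 0  ✓
l₃∈[|l₁−l₂|,l₁+l₂]=[1,7], have l₃=6  ✓
Σlᵢ = 13 ⇒ odd  ✗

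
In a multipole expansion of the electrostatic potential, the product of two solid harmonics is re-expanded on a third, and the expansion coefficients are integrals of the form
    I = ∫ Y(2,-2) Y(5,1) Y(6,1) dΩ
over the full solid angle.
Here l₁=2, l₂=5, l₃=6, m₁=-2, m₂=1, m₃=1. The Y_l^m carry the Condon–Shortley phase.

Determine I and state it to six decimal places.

0.000000

L=13 odd ⇒ parity kills the (l;000) factor ⇒ I = 0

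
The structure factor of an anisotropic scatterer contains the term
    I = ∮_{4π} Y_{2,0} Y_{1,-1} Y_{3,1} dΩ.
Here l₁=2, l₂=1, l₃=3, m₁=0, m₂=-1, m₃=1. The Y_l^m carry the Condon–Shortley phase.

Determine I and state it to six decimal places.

-0.202301

Checks pass: Σm=0; 6 even; l₃=3∈[1,3].
(2·2+1)(2·1+1)(2·3+1) = 105
Δ: 0! 4! 2! / 7! → 1/105
sum: t=0:+1/4 = 1/4
3j²(2 1 3; 0 0 0) = Δ·Π!·Σ² = 3/35  (sign -1)
sum: t=0:+1/8 = 1/8
3j²(2 1 3; 0 -1 1) = Δ·Π!·Σ² = 2/35  (sign +1)
combine: 4πI² = 105·3/35·2/35 = 18/35
take √, sign -1: I = -0.20230066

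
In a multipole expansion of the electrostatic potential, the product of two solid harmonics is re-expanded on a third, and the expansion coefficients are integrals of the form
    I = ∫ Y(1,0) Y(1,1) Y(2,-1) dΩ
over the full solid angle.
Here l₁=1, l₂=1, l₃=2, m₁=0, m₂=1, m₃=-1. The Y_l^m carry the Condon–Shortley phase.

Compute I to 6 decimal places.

-0.218510

m-sum 0 ✓  L=4 even ✓  0≤2≤2 ✓
Π(2lᵢ+1) = 3×3×5 = 45
triangle coeff Δ(1,1,2) = 1/30
Σ_t [0,0]: t=0:+1/1 = 1/1
(3j)²=2/15 [(1 1 2; 0 0 0)], sign=+1
Σ_t [0,0]: t=0:+1/2 = 1/2
(3j)²=1/10 [(1 1 2; 0 1 -1)], sign=-1
⇒ 4πI² = 3/5
I = (-1)√(3/5/(4π)) = -0.21850969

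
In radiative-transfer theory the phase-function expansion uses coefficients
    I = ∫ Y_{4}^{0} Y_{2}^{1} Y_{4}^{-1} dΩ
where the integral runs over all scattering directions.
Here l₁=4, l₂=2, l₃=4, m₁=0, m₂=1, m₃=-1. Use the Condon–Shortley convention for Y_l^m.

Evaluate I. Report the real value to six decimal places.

-0.044869

Rules hold: Σm=0, L=10 even, 2≤4≤6.
N = 9·5·9 = 405
Δ = 2!·6!·2!/11! = 1/13860
Racah Σ t=0..2: t=0:+1/192 t=1:−1/36 t=2:+1/192 = -5/288
⇒ 3j(4 2 4; 0 0 0)² = 20/693, sgn -1
Racah Σ t=1..2: t=1:−1/72 t=2:+1/96 = -1/288
⇒ 3j(4 2 4; 0 1 -1)² = 1/462, sgn +1
4πI² = N·(3j₀)²·(3jₘ)² = 150/5929
I = -1·√(0.0252994/4π) = -0.04486937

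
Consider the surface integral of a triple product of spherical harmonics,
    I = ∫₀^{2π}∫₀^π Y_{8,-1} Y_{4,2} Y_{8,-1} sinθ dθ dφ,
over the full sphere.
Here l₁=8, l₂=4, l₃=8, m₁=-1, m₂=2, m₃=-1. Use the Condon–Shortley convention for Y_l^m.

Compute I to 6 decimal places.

0.130017

m-sum 0 ✓  L=20 even ✓  4≤8≤12 ✓
Π(2lᵢ+1) = 17×9×17 = 2601
triangle coeff Δ(8,4,8) = 1/185175900
Σ_t [0,4]: t=0:+1/557383680 t=1:−1/21772800 t=2:+1/8294400 t=3:−1/21772800 t=4:+1/557383680 = 1/30965760
(3j)²=36/4199 [(8 4 8; 0 0 0)], sign=+1
Σ_t [2,4]: t=2:+1/58060800 t=3:−1/18662400 t=4:+1/58060800 = -1/52254720
(3j)²=40/4199 [(8 4 8; -1 2 -1)], sign=+1
⇒ 4πI² = 12960/61009
I = (+1)√(12960/61009/(4π)) = 0.13001714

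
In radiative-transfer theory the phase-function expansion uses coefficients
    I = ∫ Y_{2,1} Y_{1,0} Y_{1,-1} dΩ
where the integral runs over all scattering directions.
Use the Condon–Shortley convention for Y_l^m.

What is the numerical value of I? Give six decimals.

-0.218510

Checks pass: Σm=0; 4 even; l₃=1∈[1,3].
(2·2+1)(2·1+1)(2·1+1) = 45
Δ: 2! 2! 0! / 5! → 1/30
sum: t=1:−1/1 = -1/1
3j²(2 1 1; 0 0 0) = Δ·Π!·Σ² = 2/15  (sign +1)
sum: t=1:−1/2 = -1/2
3j²(2 1 1; 1 0 -1) = Δ·Π!·Σ² = 1/10  (sign -1)
combine: 4πI² = 45·2/15·1/10 = 3/5
take √, sign -1: I = -0.21850969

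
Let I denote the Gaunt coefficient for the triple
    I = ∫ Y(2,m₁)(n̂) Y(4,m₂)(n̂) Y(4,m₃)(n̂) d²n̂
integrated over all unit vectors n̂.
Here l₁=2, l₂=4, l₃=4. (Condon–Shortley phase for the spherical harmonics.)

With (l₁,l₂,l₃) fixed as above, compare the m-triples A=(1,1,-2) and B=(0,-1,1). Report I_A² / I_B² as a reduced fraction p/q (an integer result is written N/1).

l's match ⇒ only the (l;m) 3-j factors differ between A and B.
A: triangle coeff Δ(2,4,4) = 1/13860; Σ_t [0,1]: t=0:+1/240 t=1:−1/96 = -1/160; (3j)²=27/1540 [(2 4 4; 1 1 -2)], sign=-1
B: triangle coeff Δ(2,4,4) = 1/13860; Σ_t [0,2]: t=0:+1/144 t=1:−1/48 t=2:+1/480 = -17/1440; (3j)²=289/13860 [(2 4 4; 0 -1 1)], sign=+1
I_A²/I_B² = (27/1540)/(289/13860) = 243/289

243/289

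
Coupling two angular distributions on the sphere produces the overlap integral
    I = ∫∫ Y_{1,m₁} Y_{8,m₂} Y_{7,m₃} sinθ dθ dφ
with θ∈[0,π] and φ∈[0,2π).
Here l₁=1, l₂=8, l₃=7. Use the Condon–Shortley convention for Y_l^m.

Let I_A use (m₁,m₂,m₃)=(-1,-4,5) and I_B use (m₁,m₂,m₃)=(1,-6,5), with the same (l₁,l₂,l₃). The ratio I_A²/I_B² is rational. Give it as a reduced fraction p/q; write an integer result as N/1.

6/91

l's match ⇒ only the (l;m) 3-j factors differ between A and B.
A: triangle coeff Δ(1,8,7) = 1/2040; Σ_t [2,2]: t=2:+1/1916006400 = 1/1916006400; (3j)²=1/340 [(1 8 7; -1 -4 5)], sign=+1
B: triangle coeff Δ(1,8,7) = 1/2040; Σ_t [0,0]: t=0:+1/1916006400 = 1/1916006400; (3j)²=91/2040 [(1 8 7; 1 -6 5)], sign=+1
I_A²/I_B² = (1/340)/(91/2040) = 6/91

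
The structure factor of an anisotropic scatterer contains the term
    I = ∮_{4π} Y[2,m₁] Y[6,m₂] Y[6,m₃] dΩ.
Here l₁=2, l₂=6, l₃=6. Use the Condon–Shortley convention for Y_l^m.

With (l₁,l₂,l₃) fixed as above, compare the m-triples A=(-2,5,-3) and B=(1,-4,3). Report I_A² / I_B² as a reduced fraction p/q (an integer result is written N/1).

22/49

Shared (l₁,l₂,l₃)=(2,6,6): N and (l;000)² cancel in I_A²/I_B².
A: Δ = 2!·2!·10!/15! = 1/90090; Racah Σ t=2..2: t=2:+1/1451520 = 1/1451520; ⇒ 3j(2 6 6; -2 5 -3)² = 1/91, sgn -1
B: Δ = 2!·2!·10!/15! = 1/90090; Racah Σ t=0..1: t=0:+1/161280 t=1:−1/725760 = 1/207360; ⇒ 3j(2 6 6; 1 -4 3)² = 7/286, sgn -1
I_A²/I_B² = (1/91)/(7/286) = 22/49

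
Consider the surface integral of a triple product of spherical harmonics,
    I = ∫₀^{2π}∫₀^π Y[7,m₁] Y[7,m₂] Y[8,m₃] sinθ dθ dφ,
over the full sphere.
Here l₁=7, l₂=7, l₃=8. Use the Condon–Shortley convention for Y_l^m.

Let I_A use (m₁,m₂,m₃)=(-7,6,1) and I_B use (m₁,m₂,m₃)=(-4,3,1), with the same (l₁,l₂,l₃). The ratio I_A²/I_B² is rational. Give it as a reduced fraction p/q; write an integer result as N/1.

7/22

l's match ⇒ only the (l;m) 3-j factors differ between A and B.
A: triangle coeff Δ(7,7,8) = 1/22086194130; Σ_t [6,6]: t=6:+1/146313216000 = 1/146313216000; (3j)²=78/37145 [(7 7 8; -7 6 1)], sign=-1
B: triangle coeff Δ(7,7,8) = 1/22086194130; Σ_t [3,6]: t=3:−1/7315660800 t=4:+1/348364800 t=5:−1/124416000 t=6:+1/298598400 = -143/73156608000; (3j)²=1716/260015 [(7 7 8; -4 3 1)], sign=+1
I_A²/I_B² = (78/37145)/(1716/260015) = 7/22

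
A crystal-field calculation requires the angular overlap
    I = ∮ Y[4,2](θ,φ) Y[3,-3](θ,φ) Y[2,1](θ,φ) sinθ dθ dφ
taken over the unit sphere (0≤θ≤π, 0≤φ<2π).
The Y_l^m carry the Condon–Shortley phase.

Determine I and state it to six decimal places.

0.000000

Σlᵢ=9 odd — θ-integrand is odd under cosθ→−cosθ; I=0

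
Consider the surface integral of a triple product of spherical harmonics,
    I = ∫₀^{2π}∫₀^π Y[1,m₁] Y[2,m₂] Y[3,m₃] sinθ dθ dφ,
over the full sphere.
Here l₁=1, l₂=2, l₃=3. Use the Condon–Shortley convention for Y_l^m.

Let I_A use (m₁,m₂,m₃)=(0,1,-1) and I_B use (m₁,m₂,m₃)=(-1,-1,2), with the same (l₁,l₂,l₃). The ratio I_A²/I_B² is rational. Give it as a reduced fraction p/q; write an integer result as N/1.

Same 1,2,3: normalisation and zero-m 3j drop out of the ratio.
A: Δ: 0! 2! 4! / 7! → 1/105; sum: t=0:+1/6 = 1/6; 3j²(1 2 3; 0 1 -1) = Δ·Π!·Σ² = 8/105  (sign +1)
B: Δ: 0! 2! 4! / 7! → 1/105; sum: t=0:+1/12 = 1/12; 3j²(1 2 3; -1 -1 2) = Δ·Π!·Σ² = 2/21  (sign -1)
I_A²/I_B² = (8/105)/(2/21) = 4/5

4/5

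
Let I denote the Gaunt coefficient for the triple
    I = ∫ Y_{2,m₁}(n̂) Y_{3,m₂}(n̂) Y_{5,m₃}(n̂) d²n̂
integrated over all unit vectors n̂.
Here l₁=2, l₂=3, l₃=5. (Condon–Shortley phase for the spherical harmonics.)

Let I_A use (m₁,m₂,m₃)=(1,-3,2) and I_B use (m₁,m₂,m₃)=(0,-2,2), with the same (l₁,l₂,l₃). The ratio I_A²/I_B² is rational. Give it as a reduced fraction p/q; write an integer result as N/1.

l's match ⇒ only the (l;m) 3-j factors differ between A and B.
A: triangle coeff Δ(2,3,5) = 1/2310; Σ_t [0,0]: t=0:+1/4320 = 1/4320; (3j)²=1/330 [(2 3 5; 1 -3 2)], sign=-1
B: triangle coeff Δ(2,3,5) = 1/2310; Σ_t [0,0]: t=0:+1/480 = 1/480; (3j)²=3/110 [(2 3 5; 0 -2 2)], sign=-1
I_A²/I_B² = (1/330)/(3/110) = 1/9

1/9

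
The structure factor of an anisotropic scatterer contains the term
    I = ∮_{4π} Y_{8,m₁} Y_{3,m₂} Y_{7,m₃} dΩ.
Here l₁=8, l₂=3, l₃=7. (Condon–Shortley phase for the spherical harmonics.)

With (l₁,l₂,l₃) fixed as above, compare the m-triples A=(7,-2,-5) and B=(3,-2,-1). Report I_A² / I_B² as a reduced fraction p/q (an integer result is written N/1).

2275/99

l's match ⇒ only the (l;m) 3-j factors differ between A and B.
A: triangle coeff Δ(8,3,7) = 1/5290740; Σ_t [0,1]: t=0:+1/958003200 t=1:−1/5748019200 = 1/1149603840; (3j)²=125/5814 [(8 3 7; 7 -2 -5)], sign=+1
B: triangle coeff Δ(8,3,7) = 1/5290740; Σ_t [0,1]: t=0:+1/14515200 t=1:−1/11612160 = -1/58060800; (3j)²=55/58786 [(8 3 7; 3 -2 -1)], sign=-1
I_A²/I_B² = (125/5814)/(55/58786) = 2275/99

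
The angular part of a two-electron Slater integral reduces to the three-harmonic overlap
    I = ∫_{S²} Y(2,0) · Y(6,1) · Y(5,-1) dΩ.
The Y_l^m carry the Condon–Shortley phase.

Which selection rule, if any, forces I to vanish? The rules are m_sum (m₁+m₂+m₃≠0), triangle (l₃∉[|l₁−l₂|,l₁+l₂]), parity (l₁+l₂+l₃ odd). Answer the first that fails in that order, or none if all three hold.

azimuthal sum: 0 + 1 − 1 = 0  ✓
4 ≤ 5 ≤ 8 (triangle on l)  ✓
L = 2 + 6 + 5 = 13 (odd)  ✗

parity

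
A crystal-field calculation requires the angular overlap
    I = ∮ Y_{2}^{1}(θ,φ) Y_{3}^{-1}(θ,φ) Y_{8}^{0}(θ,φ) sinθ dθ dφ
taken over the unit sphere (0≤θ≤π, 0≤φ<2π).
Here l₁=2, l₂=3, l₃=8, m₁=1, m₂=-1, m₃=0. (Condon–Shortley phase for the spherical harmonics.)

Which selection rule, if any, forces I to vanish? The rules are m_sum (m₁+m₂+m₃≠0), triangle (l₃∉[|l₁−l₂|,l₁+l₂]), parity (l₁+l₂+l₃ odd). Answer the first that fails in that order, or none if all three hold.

triangle

m₁+m₂+m₃ = 1 − 1 + 0 = 0  ✓
triangle: |2−3|=1 ≤ l₃=8 ≤ 2+3=5  ✗
parity: l₁+l₂+l₃ = 13 is odd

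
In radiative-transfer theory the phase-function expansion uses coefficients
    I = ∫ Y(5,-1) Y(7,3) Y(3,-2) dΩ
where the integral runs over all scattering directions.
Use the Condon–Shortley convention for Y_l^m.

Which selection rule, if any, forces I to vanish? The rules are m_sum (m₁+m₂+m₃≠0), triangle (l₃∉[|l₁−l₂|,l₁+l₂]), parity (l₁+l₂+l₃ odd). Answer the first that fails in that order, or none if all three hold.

Σmᵢ = 0  ✓
l₃∈[|l₁−l₂|,l₁+l₂]=[2,12], have l₃=3  ✓
Σlᵢ = 15 ⇒ odd  ✗

parity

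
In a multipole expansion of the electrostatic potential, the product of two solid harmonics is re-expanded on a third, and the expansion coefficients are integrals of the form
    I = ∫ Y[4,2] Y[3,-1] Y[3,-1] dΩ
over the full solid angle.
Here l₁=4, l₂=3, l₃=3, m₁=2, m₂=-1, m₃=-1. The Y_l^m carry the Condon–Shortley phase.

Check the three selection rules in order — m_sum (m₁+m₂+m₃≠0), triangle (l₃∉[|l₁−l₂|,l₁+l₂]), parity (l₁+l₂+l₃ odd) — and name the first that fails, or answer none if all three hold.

Σmᵢ = 0  ✓
l₃∈[|l₁−l₂|,l₁+l₂]=[1,7], have l₃=3  ✓
Σlᵢ = 10 ⇒ even  ✓

none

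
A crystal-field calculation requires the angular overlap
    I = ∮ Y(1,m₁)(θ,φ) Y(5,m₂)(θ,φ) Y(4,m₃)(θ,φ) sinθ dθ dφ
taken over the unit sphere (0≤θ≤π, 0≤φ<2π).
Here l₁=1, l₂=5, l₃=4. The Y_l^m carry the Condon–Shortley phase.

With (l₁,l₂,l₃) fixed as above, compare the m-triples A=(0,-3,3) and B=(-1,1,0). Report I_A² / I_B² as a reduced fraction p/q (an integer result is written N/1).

16/15

Shared (l₁,l₂,l₃)=(1,5,4): N and (l;000)² cancel in I_A²/I_B².
A: Δ = 2!·0!·8!/11! = 1/495; Racah Σ t=1..1: t=1:−1/5040 = -1/5040; ⇒ 3j(1 5 4; 0 -3 3)² = 16/495, sgn +1
B: Δ = 2!·0!·8!/11! = 1/495; Racah Σ t=2..2: t=2:+1/1152 = 1/1152; ⇒ 3j(1 5 4; -1 1 0)² = 1/33, sgn +1
I_A²/I_B² = (16/495)/(1/33) = 16/15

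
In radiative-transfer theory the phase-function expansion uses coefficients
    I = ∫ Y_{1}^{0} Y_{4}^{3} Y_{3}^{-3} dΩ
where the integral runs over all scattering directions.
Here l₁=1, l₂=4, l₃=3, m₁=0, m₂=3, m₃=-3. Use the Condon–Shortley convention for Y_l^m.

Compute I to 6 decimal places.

-0.162868

Checks pass: Σm=0; 8 even; l₃=3∈[3,5].
(2·1+1)(2·4+1)(2·3+1) = 189
Δ: 2! 0! 6! / 9! → 1/252
sum: t=1:−1/36 = -1/36
3j²(1 4 3; 0 0 0) = Δ·Π!·Σ² = 4/63  (sign +1)
sum: t=1:−1/720 = -1/720
3j²(1 4 3; 0 3 -3) = Δ·Π!·Σ² = 1/36  (sign -1)
combine: 4πI² = 189·4/63·1/36 = 1/3
take √, sign -1: I = -0.16286750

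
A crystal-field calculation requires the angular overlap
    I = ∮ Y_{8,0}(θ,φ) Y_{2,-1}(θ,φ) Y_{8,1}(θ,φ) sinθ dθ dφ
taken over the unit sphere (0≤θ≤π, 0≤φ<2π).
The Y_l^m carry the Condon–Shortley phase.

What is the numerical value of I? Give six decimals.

-0.023001

Checks pass: Σm=0; 18 even; l₃=8∈[6,10].
(2·8+1)(2·2+1)(2·8+1) = 1445
Δ: 2! 14! 2! / 19! → 1/348840
sum: t=0:+1/116121600 t=1:−1/25401600 t=2:+1/116121600 = -1/45158400
3j²(8 2 8; 0 0 0) = Δ·Π!·Σ² = 24/1615  (sign -1)
sum: t=0:+1/58060800 t=1:−1/50803200 = -1/406425600
3j²(8 2 8; 0 -1 1) = Δ·Π!·Σ² = 1/3230  (sign +1)
combine: 4πI² = 1445·24/1615·1/3230 = 12/1805
take √, sign -1: I = -0.02300102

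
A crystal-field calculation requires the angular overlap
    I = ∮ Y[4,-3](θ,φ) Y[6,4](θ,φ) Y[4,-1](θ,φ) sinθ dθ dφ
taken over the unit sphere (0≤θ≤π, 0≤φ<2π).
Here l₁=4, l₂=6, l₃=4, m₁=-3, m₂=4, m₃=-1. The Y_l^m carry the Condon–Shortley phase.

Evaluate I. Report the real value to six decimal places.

m-sum 0 ✓  L=14 even ✓  2≤4≤10 ✓
Π(2lᵢ+1) = 9×13×9 = 1053
triangle coeff Δ(4,6,4) = 1/1261260
Σ_t [2,4]: t=2:+1/4608 t=3:−1/1296 t=4:+1/4608 = -7/20736
(3j)²=20/1287 [(4 6 4; 0 0 0)], sign=-1
Σ_t [5,6]: t=5:−1/28800 t=6:+1/34560 = -1/172800
(3j)²=1/1430 [(4 6 4; -3 4 -1)], sign=+1
⇒ 4πI² = 18/1573
I = (-1)√(18/1573/(4π)) = -0.03017637

-0.030176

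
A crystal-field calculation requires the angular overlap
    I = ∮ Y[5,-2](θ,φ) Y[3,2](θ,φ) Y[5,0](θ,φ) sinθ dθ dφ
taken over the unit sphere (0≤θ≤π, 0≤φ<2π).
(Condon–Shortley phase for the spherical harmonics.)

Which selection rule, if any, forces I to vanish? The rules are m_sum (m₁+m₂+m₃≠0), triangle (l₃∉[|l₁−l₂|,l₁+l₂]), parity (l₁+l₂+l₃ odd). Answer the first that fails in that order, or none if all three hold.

parity

Σmᵢ = 0  ✓
l₃∈[|l₁−l₂|,l₁+l₂]=[2,8], have l₃=5  ✓
Σlᵢ = 13 ⇒ odd  ✗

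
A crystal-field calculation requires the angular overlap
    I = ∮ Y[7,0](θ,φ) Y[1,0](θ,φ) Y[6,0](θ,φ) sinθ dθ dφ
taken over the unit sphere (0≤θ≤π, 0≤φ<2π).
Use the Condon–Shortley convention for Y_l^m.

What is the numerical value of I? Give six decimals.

Checks pass: Σm=0; 14 even; l₃=6∈[6,8].
(2·7+1)(2·1+1)(2·6+1) = 585
Δ: 2! 12! 0! / 15! → 1/1365
sum: t=1:−1/518400 = -1/518400
3j²(7 1 6; 0 0 0) = Δ·Π!·Σ² = 7/195  (sign -1)
(m-triple is (0,0,0) — same symbol as above.)
combine: 4πI² = 585·7/195·7/195 = 49/65
take √, sign +1: I = 0.24492687

0.244927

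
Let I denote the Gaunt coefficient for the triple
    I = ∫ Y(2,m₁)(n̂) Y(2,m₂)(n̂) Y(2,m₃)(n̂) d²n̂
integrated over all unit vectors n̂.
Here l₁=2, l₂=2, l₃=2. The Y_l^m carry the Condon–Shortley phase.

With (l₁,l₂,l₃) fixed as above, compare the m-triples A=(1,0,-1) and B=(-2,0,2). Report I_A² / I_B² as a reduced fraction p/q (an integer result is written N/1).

Shared (l₁,l₂,l₃)=(2,2,2): N and (l;000)² cancel in I_A²/I_B².
A: Δ = 2!·2!·2!/7! = 1/630; Racah Σ t=0..1: t=0:+1/4 t=1:−1/2 = -1/4; ⇒ 3j(2 2 2; 1 0 -1)² = 1/70, sgn +1
B: Δ = 2!·2!·2!/7! = 1/630; Racah Σ t=2..2: t=2:+1/8 = 1/8; ⇒ 3j(2 2 2; -2 0 2)² = 2/35, sgn +1
I_A²/I_B² = (1/70)/(2/35) = 1/4

1/4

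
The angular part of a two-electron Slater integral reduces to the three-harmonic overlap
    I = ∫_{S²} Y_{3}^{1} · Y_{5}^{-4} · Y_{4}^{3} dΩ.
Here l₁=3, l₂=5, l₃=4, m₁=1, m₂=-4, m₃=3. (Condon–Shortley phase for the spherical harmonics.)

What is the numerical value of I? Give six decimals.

m-sum 0 ✓  L=12 even ✓  2≤4≤8 ✓
Π(2lᵢ+1) = 7×11×9 = 693
triangle coeff Δ(3,5,4) = 1/180180
Σ_t [1,3]: t=1:−1/576 t=2:+1/144 t=3:−1/576 = 1/288
(3j)²=20/1001 [(3 5 4; 0 0 0)], sign=+1
Σ_t [0,1]: t=0:+1/5760 t=1:−1/4320 = -1/17280
(3j)²=7/4290 [(3 5 4; 1 -4 3)], sign=+1
⇒ 4πI² = 42/1859
I = (+1)√(42/1859/(4π)) = 0.04240138

0.042401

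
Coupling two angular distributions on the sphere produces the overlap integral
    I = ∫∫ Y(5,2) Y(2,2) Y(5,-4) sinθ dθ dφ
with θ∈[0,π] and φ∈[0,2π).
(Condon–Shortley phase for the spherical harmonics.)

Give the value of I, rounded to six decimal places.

Checks pass: Σm=0; 12 even; l₃=5∈[3,7].
(2·5+1)(2·2+1)(2·5+1) = 605
Δ: 2! 8! 2! / 13! → 1/38610
sum: t=0:+1/2880 t=1:−1/576 t=2:+1/2880 = -1/960
3j²(5 2 5; 0 0 0) = Δ·Π!·Σ² = 10/429  (sign +1)
sum: t=2:+1/20160 = 1/20160
3j²(5 2 5; 2 2 -4) = Δ·Π!·Σ² = 12/715  (sign -1)
combine: 4πI² = 605·10/429·12/715 = 40/169
take √, sign -1: I = -0.13724032

-0.137240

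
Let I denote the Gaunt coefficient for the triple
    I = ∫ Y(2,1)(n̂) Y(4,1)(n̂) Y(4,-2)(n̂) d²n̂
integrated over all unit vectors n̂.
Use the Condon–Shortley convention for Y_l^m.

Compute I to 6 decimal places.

0.127700

Rules hold: Σm=0, L=10 even, 2≤4≤6.
N = 5·9·9 = 405
Δ = 2!·2!·6!/11! = 1/13860
Racah Σ t=0..2: t=0:+1/192 t=1:−1/36 t=2:+1/192 = -5/288
⇒ 3j(2 4 4; 0 0 0)² = 20/693, sgn -1
Racah Σ t=0..1: t=0:+1/240 t=1:−1/96 = -1/160
⇒ 3j(2 4 4; 1 1 -2)² = 27/1540, sgn -1
4πI² = N·(3j₀)²·(3jₘ)² = 1215/5929
I = +1·√(0.204925/4π) = 0.12770047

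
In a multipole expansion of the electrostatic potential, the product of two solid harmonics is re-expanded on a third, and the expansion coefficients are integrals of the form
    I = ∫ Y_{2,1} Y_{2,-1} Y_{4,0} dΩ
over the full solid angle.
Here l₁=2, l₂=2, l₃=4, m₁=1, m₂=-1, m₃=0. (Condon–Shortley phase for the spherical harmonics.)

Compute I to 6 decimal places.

0.161197

Rules hold: Σm=0, L=8 even, 0≤4≤4.
N = 5·5·9 = 225
Δ = 0!·4!·4!/9! = 1/630
Racah Σ t=0..0: t=0:+1/16 = 1/16
⇒ 3j(2 2 4; 0 0 0)² = 2/35, sgn +1
Racah Σ t=0..0: t=0:+1/36 = 1/36
⇒ 3j(2 2 4; 1 -1 0)² = 8/315, sgn +1
4πI² = N·(3j₀)²·(3jₘ)² = 16/49
I = +1·√(0.326531/4π) = 0.16119702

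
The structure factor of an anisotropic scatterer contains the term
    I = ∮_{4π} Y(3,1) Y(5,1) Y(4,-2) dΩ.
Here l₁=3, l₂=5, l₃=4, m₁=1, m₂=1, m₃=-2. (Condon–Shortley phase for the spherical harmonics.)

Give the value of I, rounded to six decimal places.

0.106335

Rules hold: Σm=0, L=12 even, 2≤4≤8.
N = 7·11·9 = 693
Δ = 4!·2!·6!/13! = 1/180180
Racah Σ t=1..3: t=1:−1/576 t=2:+1/144 t=3:−1/576 = 1/288
⇒ 3j(3 5 4; 0 0 0)² = 20/1001, sgn +1
Racah Σ t=0..2: t=0:+1/34560 t=1:−1/720 t=2:+1/384 = 43/34560
⇒ 3j(3 5 4; 1 1 -2)² = 1849/180180, sgn +1
4πI² = N·(3j₀)²·(3jₘ)² = 1849/13013
I = +1·√(0.142089/4π) = 0.10633465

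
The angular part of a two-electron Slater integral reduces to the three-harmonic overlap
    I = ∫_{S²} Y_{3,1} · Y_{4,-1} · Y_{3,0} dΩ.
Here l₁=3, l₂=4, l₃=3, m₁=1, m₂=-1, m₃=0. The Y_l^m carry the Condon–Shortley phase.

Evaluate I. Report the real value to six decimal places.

Checks pass: Σm=0; 10 even; l₃=3∈[1,7].
(2·3+1)(2·4+1)(2·3+1) = 441
Δ: 4! 2! 4! / 11! → 1/34650
sum: t=1:−1/72 t=2:+1/16 t=3:−1/72 = 5/144
3j²(3 4 3; 0 0 0) = Δ·Π!·Σ² = 2/77  (sign -1)
sum: t=0:+1/288 t=1:−1/24 t=2:+1/48 = -5/288
3j²(3 4 3; 1 -1 0) = Δ·Π!·Σ² = 5/462  (sign +1)
combine: 4πI² = 441·2/77·5/462 = 15/121
take √, sign -1: I = -0.09932258

-0.099323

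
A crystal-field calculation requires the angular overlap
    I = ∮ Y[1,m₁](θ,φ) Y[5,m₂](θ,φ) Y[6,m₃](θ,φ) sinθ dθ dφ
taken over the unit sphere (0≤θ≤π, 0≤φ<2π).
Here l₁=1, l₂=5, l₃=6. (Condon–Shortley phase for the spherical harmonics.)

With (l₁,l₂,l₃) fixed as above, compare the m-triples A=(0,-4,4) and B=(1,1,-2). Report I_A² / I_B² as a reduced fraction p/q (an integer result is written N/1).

5/7

Shared (l₁,l₂,l₃)=(1,5,6): N and (l;000)² cancel in I_A²/I_B².
A: Δ = 0!·2!·10!/13! = 1/858; Racah Σ t=0..0: t=0:+1/362880 = 1/362880; ⇒ 3j(1 5 6; 0 -4 4)² = 10/429, sgn +1
B: Δ = 0!·2!·10!/13! = 1/858; Racah Σ t=0..0: t=0:+1/34560 = 1/34560; ⇒ 3j(1 5 6; 1 1 -2)² = 14/429, sgn +1
I_A²/I_B² = (10/429)/(14/429) = 5/7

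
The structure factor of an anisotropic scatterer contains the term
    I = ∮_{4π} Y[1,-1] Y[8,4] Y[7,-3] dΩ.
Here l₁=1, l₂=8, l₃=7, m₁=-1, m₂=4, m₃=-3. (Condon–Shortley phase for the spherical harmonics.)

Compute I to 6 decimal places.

Rules hold: Σm=0, L=16 even, 7≤7≤9.
N = 3·17·15 = 765
Δ = 2!·0!·14!/17! = 1/2040
Racah Σ t=1..1: t=1:−1/25401600 = -1/25401600
⇒ 3j(1 8 7; 0 0 0)² = 8/255, sgn +1
Racah Σ t=2..2: t=2:+1/174182400 = 1/174182400
⇒ 3j(1 8 7; -1 4 -3)² = 11/340, sgn +1
4πI² = N·(3j₀)²·(3jₘ)² = 66/85
I = +1·√(0.776471/4π) = 0.24857507

0.248575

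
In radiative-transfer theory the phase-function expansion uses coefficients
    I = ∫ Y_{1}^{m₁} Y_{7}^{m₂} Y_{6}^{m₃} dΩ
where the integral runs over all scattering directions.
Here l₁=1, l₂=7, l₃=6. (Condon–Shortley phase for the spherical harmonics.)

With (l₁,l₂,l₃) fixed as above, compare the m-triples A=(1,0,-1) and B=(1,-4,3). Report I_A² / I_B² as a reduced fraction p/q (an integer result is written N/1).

21/55

Same 1,7,6: normalisation and zero-m 3j drop out of the ratio.
A: Δ: 2! 0! 12! / 15! → 1/1365; sum: t=0:+1/1209600 = 1/1209600; 3j²(1 7 6; 1 0 -1) = Δ·Π!·Σ² = 1/65  (sign -1)
B: Δ: 2! 0! 12! / 15! → 1/1365; sum: t=0:+1/4354560 = 1/4354560; 3j²(1 7 6; 1 -4 3) = Δ·Π!·Σ² = 11/273  (sign -1)
I_A²/I_B² = (1/65)/(11/273) = 21/55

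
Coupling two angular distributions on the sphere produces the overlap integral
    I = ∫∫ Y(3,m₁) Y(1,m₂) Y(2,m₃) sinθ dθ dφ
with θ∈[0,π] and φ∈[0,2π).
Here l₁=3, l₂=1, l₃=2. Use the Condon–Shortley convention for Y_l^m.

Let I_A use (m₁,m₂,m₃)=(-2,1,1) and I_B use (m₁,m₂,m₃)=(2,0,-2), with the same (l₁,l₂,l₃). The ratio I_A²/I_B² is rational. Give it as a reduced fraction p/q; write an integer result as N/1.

Shared (l₁,l₂,l₃)=(3,1,2): N and (l;000)² cancel in I_A²/I_B².
A: Δ = 2!·4!·0!/7! = 1/105; Racah Σ t=2..2: t=2:+1/12 = 1/12; ⇒ 3j(3 1 2; -2 1 1)² = 2/21, sgn -1
B: Δ = 2!·4!·0!/7! = 1/105; Racah Σ t=1..1: t=1:−1/24 = -1/24; ⇒ 3j(3 1 2; 2 0 -2)² = 1/21, sgn -1
I_A²/I_B² = (2/21)/(1/21) = 2/1

2/1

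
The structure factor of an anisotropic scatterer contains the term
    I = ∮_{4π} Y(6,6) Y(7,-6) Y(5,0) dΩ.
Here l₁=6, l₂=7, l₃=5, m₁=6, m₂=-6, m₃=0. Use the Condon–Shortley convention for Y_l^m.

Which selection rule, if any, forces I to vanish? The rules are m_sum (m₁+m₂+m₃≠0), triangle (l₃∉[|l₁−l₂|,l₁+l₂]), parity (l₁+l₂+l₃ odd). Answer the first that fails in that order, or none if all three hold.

m₁+m₂+m₃ = 6 − 6 + 0 = 0  ✓
triangle: |6−7|=1 ≤ l₃=5 ≤ 6+7=13  ✓
parity: l₁+l₂+l₃ = 18 is even  ✓

none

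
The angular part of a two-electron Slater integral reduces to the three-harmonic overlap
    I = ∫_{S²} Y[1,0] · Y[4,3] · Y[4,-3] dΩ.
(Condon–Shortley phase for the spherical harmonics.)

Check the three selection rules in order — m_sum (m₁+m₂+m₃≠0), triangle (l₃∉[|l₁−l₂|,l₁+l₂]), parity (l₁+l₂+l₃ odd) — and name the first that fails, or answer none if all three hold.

parity

azimuthal sum: 0 + 3 − 3 = 0  ✓
3 ≤ 4 ≤ 5 (triangle on l)  ✓
L = 1 + 4 + 4 = 9 (odd)  ✗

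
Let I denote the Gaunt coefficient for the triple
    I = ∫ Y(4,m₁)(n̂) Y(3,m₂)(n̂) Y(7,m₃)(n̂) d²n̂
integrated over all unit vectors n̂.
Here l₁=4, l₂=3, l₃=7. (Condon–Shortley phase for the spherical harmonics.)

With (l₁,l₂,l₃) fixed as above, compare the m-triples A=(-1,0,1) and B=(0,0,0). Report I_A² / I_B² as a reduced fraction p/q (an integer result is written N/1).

l's match ⇒ only the (l;m) 3-j factors differ between A and B.
A: triangle coeff Δ(4,3,7) = 1/45045; Σ_t [0,0]: t=0:+1/25920 = 1/25920; (3j)²=32/1287 [(4 3 7; -1 0 1)], sign=+1
B: triangle coeff Δ(4,3,7) = 1/45045; Σ_t [0,0]: t=0:+1/20736 = 1/20736; (3j)²=35/1287 [(4 3 7; 0 0 0)], sign=-1
I_A²/I_B² = (32/1287)/(35/1287) = 32/35

32/35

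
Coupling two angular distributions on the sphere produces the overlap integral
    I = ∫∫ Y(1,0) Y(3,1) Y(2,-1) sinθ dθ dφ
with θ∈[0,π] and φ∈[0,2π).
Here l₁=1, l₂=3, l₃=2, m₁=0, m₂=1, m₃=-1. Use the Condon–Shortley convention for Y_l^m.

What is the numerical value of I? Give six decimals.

Rules hold: Σm=0, L=6 even, 2≤2≤4.
N = 3·7·5 = 105
Δ = 2!·0!·4!/7! = 1/105
Racah Σ t=1..1: t=1:−1/4 = -1/4
⇒ 3j(1 3 2; 0 0 0)² = 3/35, sgn -1
Racah Σ t=1..1: t=1:−1/6 = -1/6
⇒ 3j(1 3 2; 0 1 -1)² = 8/105, sgn +1
4πI² = N·(3j₀)²·(3jₘ)² = 24/35
I = -1·√(0.685714/4π) = -0.23359668

-0.233597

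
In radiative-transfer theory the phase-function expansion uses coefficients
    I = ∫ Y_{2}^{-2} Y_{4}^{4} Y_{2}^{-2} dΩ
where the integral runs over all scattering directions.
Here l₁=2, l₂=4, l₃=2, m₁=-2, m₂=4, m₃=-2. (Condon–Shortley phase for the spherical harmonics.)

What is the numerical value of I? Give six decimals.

0.337168

Checks pass: Σm=0; 8 even; l₃=2∈[2,6].
(2·2+1)(2·4+1)(2·2+1) = 225
Δ: 4! 0! 4! / 9! → 1/630
sum: t=2:+1/16 = 1/16
3j²(2 4 2; 0 0 0) = Δ·Π!·Σ² = 2/35  (sign +1)
sum: t=4:+1/576 = 1/576
3j²(2 4 2; -2 4 -2) = Δ·Π!·Σ² = 1/9  (sign +1)
combine: 4πI² = 225·2/35·1/9 = 10/7
take √, sign +1: I = 0.33716777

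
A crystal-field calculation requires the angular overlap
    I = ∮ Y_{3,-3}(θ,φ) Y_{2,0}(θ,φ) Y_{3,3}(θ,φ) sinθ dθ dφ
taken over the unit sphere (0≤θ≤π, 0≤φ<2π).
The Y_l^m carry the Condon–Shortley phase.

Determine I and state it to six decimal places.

m-sum 0 ✓  L=8 even ✓  1≤3≤5 ✓
Π(2lᵢ+1) = 7×5×7 = 245
triangle coeff Δ(3,2,3) = 1/3780
Σ_t [0,2]: t=0:+1/24 t=1:−1/4 t=2:+1/24 = -1/6
(3j)²=4/105 [(3 2 3; 0 0 0)], sign=+1
Σ_t [2,2]: t=2:+1/96 = 1/96
(3j)²=5/84 [(3 2 3; -3 0 3)], sign=+1
⇒ 4πI² = 5/9
I = (+1)√(5/9/(4π)) = 0.21026104

0.210261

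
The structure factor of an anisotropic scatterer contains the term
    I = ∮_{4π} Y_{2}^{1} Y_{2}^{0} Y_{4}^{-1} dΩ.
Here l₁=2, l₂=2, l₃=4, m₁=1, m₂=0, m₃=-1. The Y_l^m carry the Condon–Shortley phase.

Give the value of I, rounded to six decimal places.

-0.220728

Checks pass: Σm=0; 8 even; l₃=4∈[0,4].
(2·2+1)(2·2+1)(2·4+1) = 225
Δ: 0! 4! 4! / 9! → 1/630
sum: t=0:+1/16 = 1/16
3j²(2 2 4; 0 0 0) = Δ·Π!·Σ² = 2/35  (sign +1)
sum: t=0:+1/24 = 1/24
3j²(2 2 4; 1 0 -1) = Δ·Π!·Σ² = 1/21  (sign -1)
combine: 4πI² = 225·2/35·1/21 = 30/49
take √, sign -1: I = -0.22072812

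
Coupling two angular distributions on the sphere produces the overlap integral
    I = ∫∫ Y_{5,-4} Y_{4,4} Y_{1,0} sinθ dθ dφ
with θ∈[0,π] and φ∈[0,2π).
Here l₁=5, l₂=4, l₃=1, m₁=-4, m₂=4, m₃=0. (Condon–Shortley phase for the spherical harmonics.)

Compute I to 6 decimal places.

m-sum 0 ✓  L=10 even ✓  1≤1≤9 ✓
Π(2lᵢ+1) = 11×9×3 = 297
triangle coeff Δ(5,4,1) = 1/495
Σ_t [4,4]: t=4:+1/576 = 1/576
(3j)²=5/99 [(5 4 1; 0 0 0)], sign=-1
Σ_t [8,8]: t=8:+1/40320 = 1/40320
(3j)²=1/55 [(5 4 1; -4 4 0)], sign=-1
⇒ 4πI² = 3/11
I = (+1)√(3/11/(4π)) = 0.14731920

0.147319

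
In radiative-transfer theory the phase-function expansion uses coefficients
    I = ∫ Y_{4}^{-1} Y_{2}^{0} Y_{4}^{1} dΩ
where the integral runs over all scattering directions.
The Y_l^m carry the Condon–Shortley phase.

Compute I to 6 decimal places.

m-sum 0 ✓  L=10 even ✓  2≤4≤6 ✓
Π(2lᵢ+1) = 9×5×9 = 405
triangle coeff Δ(4,2,4) = 1/13860
Σ_t [0,2]: t=0:+1/192 t=1:−1/36 t=2:+1/192 = -5/288
(3j)²=20/693 [(4 2 4; 0 0 0)], sign=-1
Σ_t [0,2]: t=0:+1/480 t=1:−1/48 t=2:+1/144 = -17/1440
(3j)²=289/13860 [(4 2 4; -1 0 1)], sign=+1
⇒ 4πI² = 1445/5929
I = (-1)√(1445/5929/(4π)) = -0.13926381

-0.139264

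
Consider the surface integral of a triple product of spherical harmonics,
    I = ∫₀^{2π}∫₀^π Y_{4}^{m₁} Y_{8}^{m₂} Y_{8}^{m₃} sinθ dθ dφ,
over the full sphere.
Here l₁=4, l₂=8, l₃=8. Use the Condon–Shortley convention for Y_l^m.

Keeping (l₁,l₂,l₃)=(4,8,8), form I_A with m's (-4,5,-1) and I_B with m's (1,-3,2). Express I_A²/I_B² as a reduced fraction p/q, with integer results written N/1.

13/12

Same 4,8,8: normalisation and zero-m 3j drop out of the ratio.
A: Δ: 4! 4! 12! / 21! → 1/185175900; sum: t=4:+1/1254113280 = 1/1254113280; 3j²(4 8 8; -4 5 -1) = Δ·Π!·Σ² = 55/5814  (sign -1)
B: Δ: 4! 4! 12! / 21! → 1/185175900; sum: t=0:+1/87091200 t=1:−1/23224320 t=2:+1/52254720 t=3:−1/1045094400 = -1/74649600; 3j²(4 8 8; 1 -3 2) = Δ·Π!·Σ² = 110/12597  (sign -1)
I_A²/I_B² = (55/5814)/(110/12597) = 13/12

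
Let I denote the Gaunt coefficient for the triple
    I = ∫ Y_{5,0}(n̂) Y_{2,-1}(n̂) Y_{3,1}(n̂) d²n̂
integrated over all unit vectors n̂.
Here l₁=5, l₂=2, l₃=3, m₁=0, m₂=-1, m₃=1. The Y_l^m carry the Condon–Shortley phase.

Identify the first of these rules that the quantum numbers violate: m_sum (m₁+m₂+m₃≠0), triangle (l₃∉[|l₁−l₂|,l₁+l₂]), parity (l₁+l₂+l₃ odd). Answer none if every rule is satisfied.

Σmᵢ = 0  ✓
l₃∈[|l₁−l₂|,l₁+l₂]=[3,7], have l₃=3  ✓
Σlᵢ = 10 ⇒ even  ✓

none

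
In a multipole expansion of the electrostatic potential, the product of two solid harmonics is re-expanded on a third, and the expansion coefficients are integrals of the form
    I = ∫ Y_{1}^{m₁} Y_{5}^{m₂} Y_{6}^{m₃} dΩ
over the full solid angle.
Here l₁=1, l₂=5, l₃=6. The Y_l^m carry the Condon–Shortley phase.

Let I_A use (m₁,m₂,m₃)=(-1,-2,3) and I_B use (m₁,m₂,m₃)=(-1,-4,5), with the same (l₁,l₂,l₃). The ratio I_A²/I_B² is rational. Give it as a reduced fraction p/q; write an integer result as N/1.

Shared (l₁,l₂,l₃)=(1,5,6): N and (l;000)² cancel in I_A²/I_B².
A: Δ = 0!·2!·10!/13! = 1/858; Racah Σ t=0..0: t=0:+1/60480 = 1/60480; ⇒ 3j(1 5 6; -1 -2 3)² = 6/143, sgn -1
B: Δ = 0!·2!·10!/13! = 1/858; Racah Σ t=0..0: t=0:+1/725760 = 1/725760; ⇒ 3j(1 5 6; -1 -4 5)² = 5/78, sgn -1
I_A²/I_B² = (6/143)/(5/78) = 36/55

36/55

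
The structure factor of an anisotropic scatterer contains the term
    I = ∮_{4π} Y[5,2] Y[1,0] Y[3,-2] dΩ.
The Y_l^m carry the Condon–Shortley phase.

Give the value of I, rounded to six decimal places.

triangle: need 4≤l₃≤6, have 3; I=0

0.000000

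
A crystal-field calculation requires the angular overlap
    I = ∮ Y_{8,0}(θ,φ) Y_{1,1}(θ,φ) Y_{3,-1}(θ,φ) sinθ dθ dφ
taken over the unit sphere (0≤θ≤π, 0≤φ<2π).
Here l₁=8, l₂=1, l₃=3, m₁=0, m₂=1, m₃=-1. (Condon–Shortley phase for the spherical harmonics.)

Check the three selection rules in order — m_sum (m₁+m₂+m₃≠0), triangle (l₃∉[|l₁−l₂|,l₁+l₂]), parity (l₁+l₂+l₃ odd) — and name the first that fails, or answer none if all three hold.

triangle

m₁+m₂+m₃ = 0 + 1 − 1 = 0  ✓
triangle: |8−1|=7 ≤ l₃=3 ≤ 8+1=9  ✗
parity: l₁+l₂+l₃ = 12 is even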